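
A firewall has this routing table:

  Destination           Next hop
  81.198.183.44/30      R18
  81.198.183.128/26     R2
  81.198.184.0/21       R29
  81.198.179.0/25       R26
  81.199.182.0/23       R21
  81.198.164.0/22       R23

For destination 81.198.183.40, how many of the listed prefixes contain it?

No listed prefix contains 81.198.183.40.
Total matching entries: 0.

0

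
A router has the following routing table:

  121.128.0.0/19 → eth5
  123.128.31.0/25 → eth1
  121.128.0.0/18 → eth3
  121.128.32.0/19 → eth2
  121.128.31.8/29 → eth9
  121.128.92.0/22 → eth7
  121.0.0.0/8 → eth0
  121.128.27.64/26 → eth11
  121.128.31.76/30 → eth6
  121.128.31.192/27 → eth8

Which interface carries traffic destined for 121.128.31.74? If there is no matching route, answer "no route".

Routes whose prefix contains 121.128.31.74:
  121.0.0.0/8 (121.0.0.0 - 121.255.255.255) -> eth0
  121.128.0.0/18 (121.128.0.0 - 121.128.63.255) -> eth3
  121.128.0.0/19 (121.128.0.0 - 121.128.31.255) -> eth5
More-specific entries that do NOT match:
  121.128.31.76/30 (121.128.31.76 - 121.128.31.79) does not contain 121.128.31.74
  121.128.31.8/29 (121.128.31.8 - 121.128.31.15) does not contain 121.128.31.74
  121.128.31.192/27 (121.128.31.192 - 121.128.31.223) does not contain 121.128.31.74
  121.128.27.64/26 (121.128.27.64 - 121.128.27.127) does not contain 121.128.31.74
  123.128.31.0/25 (123.128.31.0 - 123.128.31.127) does not contain 121.128.31.74
  121.128.92.0/22 (121.128.92.0 - 121.128.95.255) does not contain 121.128.31.74
Longest matching prefix is /19 -> interface eth5.

eth5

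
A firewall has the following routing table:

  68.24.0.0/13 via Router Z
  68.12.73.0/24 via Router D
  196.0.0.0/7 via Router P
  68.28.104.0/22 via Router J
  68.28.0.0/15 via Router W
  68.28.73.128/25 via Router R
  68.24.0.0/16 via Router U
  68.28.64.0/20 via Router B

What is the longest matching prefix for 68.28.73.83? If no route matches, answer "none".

Entries matching 68.28.73.83:
  68.24.0.0/13 (68.24.0.0 - 68.31.255.255)
  68.28.0.0/15 (68.28.0.0 - 68.29.255.255)
  68.28.64.0/20 (68.28.64.0 - 68.28.79.255)
Most specific is 68.28.64.0/20.

68.28.64.0/20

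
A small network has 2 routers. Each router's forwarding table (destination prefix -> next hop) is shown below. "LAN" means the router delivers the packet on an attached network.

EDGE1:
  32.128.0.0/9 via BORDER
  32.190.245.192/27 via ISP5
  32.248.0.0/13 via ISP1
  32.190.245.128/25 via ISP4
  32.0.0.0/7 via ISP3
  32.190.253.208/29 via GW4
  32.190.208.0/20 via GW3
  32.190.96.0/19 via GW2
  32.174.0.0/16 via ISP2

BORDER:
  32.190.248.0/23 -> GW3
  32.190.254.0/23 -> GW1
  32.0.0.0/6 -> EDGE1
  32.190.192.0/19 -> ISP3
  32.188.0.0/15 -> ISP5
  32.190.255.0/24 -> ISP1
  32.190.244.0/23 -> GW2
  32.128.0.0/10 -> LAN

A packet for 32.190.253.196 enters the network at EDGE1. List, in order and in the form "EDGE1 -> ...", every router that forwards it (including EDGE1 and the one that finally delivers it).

At EDGE1: longest match for 32.190.253.196 is 32.128.0.0/9 -> BORDER
At BORDER: longest match for 32.190.253.196 is 32.128.0.0/10 -> LAN

EDGE1 -> BORDER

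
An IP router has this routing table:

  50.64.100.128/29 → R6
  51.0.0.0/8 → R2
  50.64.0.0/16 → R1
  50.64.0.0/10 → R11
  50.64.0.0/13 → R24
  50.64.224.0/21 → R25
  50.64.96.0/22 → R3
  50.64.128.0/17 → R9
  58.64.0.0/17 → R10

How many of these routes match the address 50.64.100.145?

Prefixes containing 50.64.100.145:
  50.64.0.0/10 (50.64.0.0 - 50.127.255.255)
  50.64.0.0/13 (50.64.0.0 - 50.71.255.255)
  50.64.0.0/16 (50.64.0.0 - 50.64.255.255)
Total matching entries: 3.

3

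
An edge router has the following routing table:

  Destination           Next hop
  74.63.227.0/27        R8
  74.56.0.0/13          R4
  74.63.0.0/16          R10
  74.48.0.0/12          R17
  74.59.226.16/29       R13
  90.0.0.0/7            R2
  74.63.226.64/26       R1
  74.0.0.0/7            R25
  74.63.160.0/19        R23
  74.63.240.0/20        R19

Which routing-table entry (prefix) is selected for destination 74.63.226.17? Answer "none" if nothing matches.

74.63.0.0/16

Entries matching 74.63.226.17:
  74.0.0.0/7 (74.0.0.0 - 75.255.255.255)
  74.48.0.0/12 (74.48.0.0 - 74.63.255.255)
  74.56.0.0/13 (74.56.0.0 - 74.63.255.255)
  74.63.0.0/16 (74.63.0.0 - 74.63.255.255)
Most specific is 74.63.0.0/16.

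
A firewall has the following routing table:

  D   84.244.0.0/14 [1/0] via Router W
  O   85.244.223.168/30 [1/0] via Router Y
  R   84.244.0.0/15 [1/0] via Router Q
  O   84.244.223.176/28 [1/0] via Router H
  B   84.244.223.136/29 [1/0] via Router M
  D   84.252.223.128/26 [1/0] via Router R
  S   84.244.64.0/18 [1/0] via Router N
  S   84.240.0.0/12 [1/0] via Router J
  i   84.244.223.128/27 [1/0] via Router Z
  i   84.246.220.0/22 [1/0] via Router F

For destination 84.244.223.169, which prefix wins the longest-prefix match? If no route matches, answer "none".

84.244.0.0/15

Entries matching 84.244.223.169:
  84.240.0.0/12 (84.240.0.0 - 84.255.255.255)
  84.244.0.0/14 (84.244.0.0 - 84.247.255.255)
  84.244.0.0/15 (84.244.0.0 - 84.245.255.255)
Most specific is 84.244.0.0/15.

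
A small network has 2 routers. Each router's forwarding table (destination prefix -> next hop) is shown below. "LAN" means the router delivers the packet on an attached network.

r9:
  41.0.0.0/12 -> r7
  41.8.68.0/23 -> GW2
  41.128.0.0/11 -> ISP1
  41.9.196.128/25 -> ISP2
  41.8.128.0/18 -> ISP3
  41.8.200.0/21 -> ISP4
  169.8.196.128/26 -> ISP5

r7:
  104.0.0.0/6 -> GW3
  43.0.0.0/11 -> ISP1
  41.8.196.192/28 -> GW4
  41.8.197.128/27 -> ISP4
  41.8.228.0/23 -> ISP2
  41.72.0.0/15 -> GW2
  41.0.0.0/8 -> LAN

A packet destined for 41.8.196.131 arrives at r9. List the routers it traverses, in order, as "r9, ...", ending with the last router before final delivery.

r9, r7

At r9: longest match for 41.8.196.131 is 41.0.0.0/12 -> r7
At r7: longest match for 41.8.196.131 is 41.0.0.0/8 -> LAN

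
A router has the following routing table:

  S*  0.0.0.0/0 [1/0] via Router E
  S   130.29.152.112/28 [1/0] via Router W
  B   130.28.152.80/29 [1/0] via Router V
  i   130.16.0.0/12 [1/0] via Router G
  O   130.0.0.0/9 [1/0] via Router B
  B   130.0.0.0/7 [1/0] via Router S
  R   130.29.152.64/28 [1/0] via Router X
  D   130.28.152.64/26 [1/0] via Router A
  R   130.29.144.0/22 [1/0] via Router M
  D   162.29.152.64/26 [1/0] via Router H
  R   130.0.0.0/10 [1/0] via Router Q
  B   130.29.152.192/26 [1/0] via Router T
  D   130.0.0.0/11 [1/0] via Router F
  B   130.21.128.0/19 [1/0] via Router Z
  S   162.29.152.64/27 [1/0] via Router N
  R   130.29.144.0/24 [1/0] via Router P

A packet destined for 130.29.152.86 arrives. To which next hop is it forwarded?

Routes whose prefix contains 130.29.152.86:
  0.0.0.0/0 (default, matches everything) -> Router E
  130.0.0.0/7 (130.0.0.0 - 131.255.255.255) -> Router S
  130.0.0.0/9 (130.0.0.0 - 130.127.255.255) -> Router B
  130.0.0.0/10 (130.0.0.0 - 130.63.255.255) -> Router Q
  130.0.0.0/11 (130.0.0.0 - 130.31.255.255) -> Router F
  130.16.0.0/12 (130.16.0.0 - 130.31.255.255) -> Router G
More-specific entries that do NOT match:
  130.28.152.80/29 (130.28.152.80 - 130.28.152.87) does not contain 130.29.152.86
  130.29.152.112/28 (130.29.152.112 - 130.29.152.127) does not contain 130.29.152.86
  130.29.152.64/28 (130.29.152.64 - 130.29.152.79) does not contain 130.29.152.86
  162.29.152.64/27 (162.29.152.64 - 162.29.152.95) does not contain 130.29.152.86
  130.28.152.64/26 (130.28.152.64 - 130.28.152.127) does not contain 130.29.152.86
  162.29.152.64/26 (162.29.152.64 - 162.29.152.127) does not contain 130.29.152.86
  130.29.152.192/26 (130.29.152.192 - 130.29.152.255) does not contain 130.29.152.86
  130.29.144.0/24 (130.29.144.0 - 130.29.144.255) does not contain 130.29.152.86
  130.29.144.0/22 (130.29.144.0 - 130.29.147.255) does not contain 130.29.152.86
  130.21.128.0/19 (130.21.128.0 - 130.21.159.255) does not contain 130.29.152.86
Longest matching prefix is /12 -> next hop Router G.

Router G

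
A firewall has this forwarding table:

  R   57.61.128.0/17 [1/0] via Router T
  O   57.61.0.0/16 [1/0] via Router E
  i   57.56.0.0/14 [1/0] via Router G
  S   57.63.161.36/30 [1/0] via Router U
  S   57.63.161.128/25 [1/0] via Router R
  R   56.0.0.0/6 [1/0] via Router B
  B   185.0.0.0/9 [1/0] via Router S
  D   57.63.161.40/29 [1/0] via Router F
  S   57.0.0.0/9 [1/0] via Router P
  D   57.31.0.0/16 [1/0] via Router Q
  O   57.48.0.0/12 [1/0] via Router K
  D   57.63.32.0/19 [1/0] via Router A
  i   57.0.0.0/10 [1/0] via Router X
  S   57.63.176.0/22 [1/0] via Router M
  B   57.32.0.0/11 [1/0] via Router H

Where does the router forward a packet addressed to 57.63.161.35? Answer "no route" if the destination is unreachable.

Router K

Routes whose prefix contains 57.63.161.35:
  56.0.0.0/6 (56.0.0.0 - 59.255.255.255) -> Router B
  57.0.0.0/9 (57.0.0.0 - 57.127.255.255) -> Router P
  57.0.0.0/10 (57.0.0.0 - 57.63.255.255) -> Router X
  57.32.0.0/11 (57.32.0.0 - 57.63.255.255) -> Router H
  57.48.0.0/12 (57.48.0.0 - 57.63.255.255) -> Router K
More-specific entries that do NOT match:
  57.63.161.36/30 (57.63.161.36 - 57.63.161.39) does not contain 57.63.161.35
  57.63.161.40/29 (57.63.161.40 - 57.63.161.47) does not contain 57.63.161.35
  57.63.161.128/25 (57.63.161.128 - 57.63.161.255) does not contain 57.63.161.35
  57.63.176.0/22 (57.63.176.0 - 57.63.179.255) does not contain 57.63.161.35
  57.63.32.0/19 (57.63.32.0 - 57.63.63.255) does not contain 57.63.161.35
  57.61.128.0/17 (57.61.128.0 - 57.61.255.255) does not contain 57.63.161.35
  57.61.0.0/16 (57.61.0.0 - 57.61.255.255) does not contain 57.63.161.35
  57.31.0.0/16 (57.31.0.0 - 57.31.255.255) does not contain 57.63.161.35
  57.56.0.0/14 (57.56.0.0 - 57.59.255.255) does not contain 57.63.161.35
Longest matching prefix is /12 -> next hop Router K.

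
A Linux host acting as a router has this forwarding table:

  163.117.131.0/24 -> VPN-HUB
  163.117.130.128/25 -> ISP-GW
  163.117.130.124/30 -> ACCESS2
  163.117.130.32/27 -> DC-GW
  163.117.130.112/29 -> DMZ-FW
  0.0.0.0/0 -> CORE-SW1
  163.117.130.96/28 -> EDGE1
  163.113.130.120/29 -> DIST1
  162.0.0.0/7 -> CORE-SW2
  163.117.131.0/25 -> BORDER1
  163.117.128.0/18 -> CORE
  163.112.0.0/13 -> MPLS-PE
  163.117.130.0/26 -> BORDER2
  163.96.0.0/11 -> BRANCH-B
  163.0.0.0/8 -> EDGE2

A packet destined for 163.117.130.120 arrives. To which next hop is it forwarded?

CORE

Routes whose prefix contains 163.117.130.120:
  0.0.0.0/0 (default, matches everything) -> CORE-SW1
  162.0.0.0/7 (162.0.0.0 - 163.255.255.255) -> CORE-SW2
  163.0.0.0/8 (163.0.0.0 - 163.255.255.255) -> EDGE2
  163.96.0.0/11 (163.96.0.0 - 163.127.255.255) -> BRANCH-B
  163.112.0.0/13 (163.112.0.0 - 163.119.255.255) -> MPLS-PE
  163.117.128.0/18 (163.117.128.0 - 163.117.191.255) -> CORE
More-specific entries that do NOT match:
  163.117.130.124/30 (163.117.130.124 - 163.117.130.127) does not contain 163.117.130.120
  163.117.130.112/29 (163.117.130.112 - 163.117.130.119) does not contain 163.117.130.120
  163.113.130.120/29 (163.113.130.120 - 163.113.130.127) does not contain 163.117.130.120
  163.117.130.96/28 (163.117.130.96 - 163.117.130.111) does not contain 163.117.130.120
  163.117.130.32/27 (163.117.130.32 - 163.117.130.63) does not contain 163.117.130.120
  163.117.130.0/26 (163.117.130.0 - 163.117.130.63) does not contain 163.117.130.120
  163.117.130.128/25 (163.117.130.128 - 163.117.130.255) does not contain 163.117.130.120
  163.117.131.0/25 (163.117.131.0 - 163.117.131.127) does not contain 163.117.130.120
  163.117.131.0/24 (163.117.131.0 - 163.117.131.255) does not contain 163.117.130.120
Longest matching prefix is /18 -> next hop CORE.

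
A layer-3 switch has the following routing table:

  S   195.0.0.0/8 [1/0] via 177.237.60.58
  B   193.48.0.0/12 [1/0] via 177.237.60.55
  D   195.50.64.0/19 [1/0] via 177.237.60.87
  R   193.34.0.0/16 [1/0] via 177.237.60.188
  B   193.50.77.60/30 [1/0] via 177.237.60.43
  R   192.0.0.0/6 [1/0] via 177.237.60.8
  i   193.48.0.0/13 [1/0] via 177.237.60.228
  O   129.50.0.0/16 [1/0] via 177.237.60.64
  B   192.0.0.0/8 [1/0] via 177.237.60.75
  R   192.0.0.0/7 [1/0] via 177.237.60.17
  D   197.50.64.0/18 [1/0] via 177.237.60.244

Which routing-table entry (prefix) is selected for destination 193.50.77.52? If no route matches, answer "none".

193.48.0.0/13

Entries matching 193.50.77.52:
  192.0.0.0/6 (192.0.0.0 - 195.255.255.255)
  192.0.0.0/7 (192.0.0.0 - 193.255.255.255)
  193.48.0.0/12 (193.48.0.0 - 193.63.255.255)
  193.48.0.0/13 (193.48.0.0 - 193.55.255.255)
Most specific is 193.48.0.0/13.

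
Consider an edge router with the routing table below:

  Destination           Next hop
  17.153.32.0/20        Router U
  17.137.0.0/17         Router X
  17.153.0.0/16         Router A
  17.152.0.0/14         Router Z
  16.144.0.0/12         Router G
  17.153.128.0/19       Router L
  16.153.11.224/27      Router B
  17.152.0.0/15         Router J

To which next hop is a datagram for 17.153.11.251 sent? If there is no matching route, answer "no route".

Router A

Routes whose prefix contains 17.153.11.251:
  17.152.0.0/14 (17.152.0.0 - 17.155.255.255) -> Router Z
  17.152.0.0/15 (17.152.0.0 - 17.153.255.255) -> Router J
  17.153.0.0/16 (17.153.0.0 - 17.153.255.255) -> Router A
More-specific entries that do NOT match:
  16.153.11.224/27 (16.153.11.224 - 16.153.11.255) does not contain 17.153.11.251
  17.153.32.0/20 (17.153.32.0 - 17.153.47.255) does not contain 17.153.11.251
  17.153.128.0/19 (17.153.128.0 - 17.153.159.255) does not contain 17.153.11.251
  17.137.0.0/17 (17.137.0.0 - 17.137.127.255) does not contain 17.153.11.251
Longest matching prefix is /16 -> next hop Router A.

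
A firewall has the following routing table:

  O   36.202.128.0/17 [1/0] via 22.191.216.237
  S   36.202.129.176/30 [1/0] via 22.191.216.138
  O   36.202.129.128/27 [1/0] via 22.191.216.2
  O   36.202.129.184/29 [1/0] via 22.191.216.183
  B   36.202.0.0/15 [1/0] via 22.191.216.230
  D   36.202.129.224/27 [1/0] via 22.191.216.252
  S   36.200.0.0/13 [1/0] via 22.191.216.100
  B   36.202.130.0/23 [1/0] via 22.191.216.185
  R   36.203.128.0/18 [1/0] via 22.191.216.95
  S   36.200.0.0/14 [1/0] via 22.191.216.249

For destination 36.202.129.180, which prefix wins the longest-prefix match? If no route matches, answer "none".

Entries matching 36.202.129.180:
  36.200.0.0/13 (36.200.0.0 - 36.207.255.255)
  36.200.0.0/14 (36.200.0.0 - 36.203.255.255)
  36.202.0.0/15 (36.202.0.0 - 36.203.255.255)
  36.202.128.0/17 (36.202.128.0 - 36.202.255.255)
Most specific is 36.202.128.0/17.

36.202.128.0/17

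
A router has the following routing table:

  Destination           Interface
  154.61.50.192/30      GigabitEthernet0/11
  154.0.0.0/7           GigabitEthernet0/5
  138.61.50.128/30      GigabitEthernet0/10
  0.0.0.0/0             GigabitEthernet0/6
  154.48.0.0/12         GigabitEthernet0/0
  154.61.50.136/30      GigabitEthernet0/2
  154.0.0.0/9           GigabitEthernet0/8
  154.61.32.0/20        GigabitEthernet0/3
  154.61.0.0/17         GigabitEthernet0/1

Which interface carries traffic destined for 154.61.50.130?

Routes whose prefix contains 154.61.50.130:
  0.0.0.0/0 (default, matches everything) -> GigabitEthernet0/6
  154.0.0.0/7 (154.0.0.0 - 155.255.255.255) -> GigabitEthernet0/5
  154.0.0.0/9 (154.0.0.0 - 154.127.255.255) -> GigabitEthernet0/8
  154.48.0.0/12 (154.48.0.0 - 154.63.255.255) -> GigabitEthernet0/0
  154.61.0.0/17 (154.61.0.0 - 154.61.127.255) -> GigabitEthernet0/1
More-specific entries that do NOT match:
  154.61.50.192/30 (154.61.50.192 - 154.61.50.195) does not contain 154.61.50.130
  138.61.50.128/30 (138.61.50.128 - 138.61.50.131) does not contain 154.61.50.130
  154.61.50.136/30 (154.61.50.136 - 154.61.50.139) does not contain 154.61.50.130
  154.61.32.0/20 (154.61.32.0 - 154.61.47.255) does not contain 154.61.50.130
Longest matching prefix is /17 -> interface GigabitEthernet0/1.

GigabitEthernet0/1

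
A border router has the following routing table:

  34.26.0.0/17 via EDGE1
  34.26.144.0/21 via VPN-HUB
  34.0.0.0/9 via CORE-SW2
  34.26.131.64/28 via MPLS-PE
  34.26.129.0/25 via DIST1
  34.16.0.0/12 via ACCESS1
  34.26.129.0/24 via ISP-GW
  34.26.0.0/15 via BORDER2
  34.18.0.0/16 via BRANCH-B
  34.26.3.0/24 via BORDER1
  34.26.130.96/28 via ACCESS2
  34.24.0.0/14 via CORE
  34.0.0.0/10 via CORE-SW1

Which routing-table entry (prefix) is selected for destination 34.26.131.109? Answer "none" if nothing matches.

Entries matching 34.26.131.109:
  34.0.0.0/9 (34.0.0.0 - 34.127.255.255)
  34.0.0.0/10 (34.0.0.0 - 34.63.255.255)
  34.16.0.0/12 (34.16.0.0 - 34.31.255.255)
  34.24.0.0/14 (34.24.0.0 - 34.27.255.255)
  34.26.0.0/15 (34.26.0.0 - 34.27.255.255)
Most specific is 34.26.0.0/15.

34.26.0.0/15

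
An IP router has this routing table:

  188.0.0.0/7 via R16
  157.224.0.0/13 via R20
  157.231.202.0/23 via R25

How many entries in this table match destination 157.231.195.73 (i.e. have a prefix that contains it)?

1

Prefixes containing 157.231.195.73:
  157.224.0.0/13 (157.224.0.0 - 157.231.255.255)
Total matching entries: 1.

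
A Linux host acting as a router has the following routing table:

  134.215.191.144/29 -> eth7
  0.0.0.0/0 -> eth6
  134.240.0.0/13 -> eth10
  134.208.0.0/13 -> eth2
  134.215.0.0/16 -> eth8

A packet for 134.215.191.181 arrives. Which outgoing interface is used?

Routes whose prefix contains 134.215.191.181:
  0.0.0.0/0 (default, matches everything) -> eth6
  134.208.0.0/13 (134.208.0.0 - 134.215.255.255) -> eth2
  134.215.0.0/16 (134.215.0.0 - 134.215.255.255) -> eth8
More-specific entries that do NOT match:
  134.215.191.144/29 (134.215.191.144 - 134.215.191.151) does not contain 134.215.191.181
Longest matching prefix is /16 -> interface eth8.

eth8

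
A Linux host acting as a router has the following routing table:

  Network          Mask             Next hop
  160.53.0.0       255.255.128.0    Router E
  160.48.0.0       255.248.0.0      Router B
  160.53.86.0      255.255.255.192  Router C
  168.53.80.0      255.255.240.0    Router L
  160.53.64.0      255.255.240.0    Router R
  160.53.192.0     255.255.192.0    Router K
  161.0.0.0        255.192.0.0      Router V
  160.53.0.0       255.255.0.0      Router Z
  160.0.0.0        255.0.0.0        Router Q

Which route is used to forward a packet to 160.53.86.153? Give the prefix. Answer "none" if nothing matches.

Entries matching 160.53.86.153:
  160.0.0.0/8 (160.0.0.0 - 160.255.255.255)
  160.48.0.0/13 (160.48.0.0 - 160.55.255.255)
  160.53.0.0/16 (160.53.0.0 - 160.53.255.255)
  160.53.0.0/17 (160.53.0.0 - 160.53.127.255)
Most specific is 160.53.0.0/17.

160.53.0.0/17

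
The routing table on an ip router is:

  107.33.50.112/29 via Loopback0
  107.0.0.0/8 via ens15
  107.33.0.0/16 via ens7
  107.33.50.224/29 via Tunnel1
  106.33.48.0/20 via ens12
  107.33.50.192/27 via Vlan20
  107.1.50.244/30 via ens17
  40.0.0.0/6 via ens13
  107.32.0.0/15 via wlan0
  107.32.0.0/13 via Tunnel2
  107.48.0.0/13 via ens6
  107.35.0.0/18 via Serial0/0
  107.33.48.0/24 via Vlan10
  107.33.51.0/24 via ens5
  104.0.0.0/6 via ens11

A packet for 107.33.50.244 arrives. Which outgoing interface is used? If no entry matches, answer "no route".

Routes whose prefix contains 107.33.50.244:
  104.0.0.0/6 (104.0.0.0 - 107.255.255.255) -> ens11
  107.0.0.0/8 (107.0.0.0 - 107.255.255.255) -> ens15
  107.32.0.0/13 (107.32.0.0 - 107.39.255.255) -> Tunnel2
  107.32.0.0/15 (107.32.0.0 - 107.33.255.255) -> wlan0
  107.33.0.0/16 (107.33.0.0 - 107.33.255.255) -> ens7
More-specific entries that do NOT match:
  107.1.50.244/30 (107.1.50.244 - 107.1.50.247) does not contain 107.33.50.244
  107.33.50.112/29 (107.33.50.112 - 107.33.50.119) does not contain 107.33.50.244
  107.33.50.224/29 (107.33.50.224 - 107.33.50.231) does not contain 107.33.50.244
  107.33.50.192/27 (107.33.50.192 - 107.33.50.223) does not contain 107.33.50.244
  107.33.48.0/24 (107.33.48.0 - 107.33.48.255) does not contain 107.33.50.244
  107.33.51.0/24 (107.33.51.0 - 107.33.51.255) does not contain 107.33.50.244
  106.33.48.0/20 (106.33.48.0 - 106.33.63.255) does not contain 107.33.50.244
  107.35.0.0/18 (107.35.0.0 - 107.35.63.255) does not contain 107.33.50.244
Longest matching prefix is /16 -> interface ens7.

ens7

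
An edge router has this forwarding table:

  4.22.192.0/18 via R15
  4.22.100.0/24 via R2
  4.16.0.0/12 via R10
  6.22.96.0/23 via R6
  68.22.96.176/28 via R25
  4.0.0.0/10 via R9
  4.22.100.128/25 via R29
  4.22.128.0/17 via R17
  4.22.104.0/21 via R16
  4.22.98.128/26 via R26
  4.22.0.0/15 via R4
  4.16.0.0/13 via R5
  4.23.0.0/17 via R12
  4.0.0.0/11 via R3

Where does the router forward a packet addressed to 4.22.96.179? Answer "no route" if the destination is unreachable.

Routes whose prefix contains 4.22.96.179:
  4.0.0.0/10 (4.0.0.0 - 4.63.255.255) -> R9
  4.0.0.0/11 (4.0.0.0 - 4.31.255.255) -> R3
  4.16.0.0/12 (4.16.0.0 - 4.31.255.255) -> R10
  4.16.0.0/13 (4.16.0.0 - 4.23.255.255) -> R5
  4.22.0.0/15 (4.22.0.0 - 4.23.255.255) -> R4
More-specific entries that do NOT match:
  68.22.96.176/28 (68.22.96.176 - 68.22.96.191) does not contain 4.22.96.179
  4.22.98.128/26 (4.22.98.128 - 4.22.98.191) does not contain 4.22.96.179
  4.22.100.128/25 (4.22.100.128 - 4.22.100.255) does not contain 4.22.96.179
  4.22.100.0/24 (4.22.100.0 - 4.22.100.255) does not contain 4.22.96.179
  6.22.96.0/23 (6.22.96.0 - 6.22.97.255) does not contain 4.22.96.179
  4.22.104.0/21 (4.22.104.0 - 4.22.111.255) does not contain 4.22.96.179
  4.22.192.0/18 (4.22.192.0 - 4.22.255.255) does not contain 4.22.96.179
  4.22.128.0/17 (4.22.128.0 - 4.22.255.255) does not contain 4.22.96.179
  4.23.0.0/17 (4.23.0.0 - 4.23.127.255) does not contain 4.22.96.179
Longest matching prefix is /15 -> next hop R4.

R4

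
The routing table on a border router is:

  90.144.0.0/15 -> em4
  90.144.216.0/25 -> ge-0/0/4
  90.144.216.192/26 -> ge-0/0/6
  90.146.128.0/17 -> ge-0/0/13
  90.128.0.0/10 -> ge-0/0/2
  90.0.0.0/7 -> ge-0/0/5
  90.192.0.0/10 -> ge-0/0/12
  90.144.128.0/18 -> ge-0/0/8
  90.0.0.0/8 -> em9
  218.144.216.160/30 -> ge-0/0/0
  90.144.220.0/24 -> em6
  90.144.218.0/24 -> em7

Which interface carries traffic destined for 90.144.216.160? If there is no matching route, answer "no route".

Routes whose prefix contains 90.144.216.160:
  90.0.0.0/7 (90.0.0.0 - 91.255.255.255) -> ge-0/0/5
  90.0.0.0/8 (90.0.0.0 - 90.255.255.255) -> em9
  90.128.0.0/10 (90.128.0.0 - 90.191.255.255) -> ge-0/0/2
  90.144.0.0/15 (90.144.0.0 - 90.145.255.255) -> em4
More-specific entries that do NOT match:
  218.144.216.160/30 (218.144.216.160 - 218.144.216.163) does not contain 90.144.216.160
  90.144.216.192/26 (90.144.216.192 - 90.144.216.255) does not contain 90.144.216.160
  90.144.216.0/25 (90.144.216.0 - 90.144.216.127) does not contain 90.144.216.160
  90.144.220.0/24 (90.144.220.0 - 90.144.220.255) does not contain 90.144.216.160
  90.144.218.0/24 (90.144.218.0 - 90.144.218.255) does not contain 90.144.216.160
  90.144.128.0/18 (90.144.128.0 - 90.144.191.255) does not contain 90.144.216.160
  90.146.128.0/17 (90.146.128.0 - 90.146.255.255) does not contain 90.144.216.160
Longest matching prefix is /15 -> interface em4.

em4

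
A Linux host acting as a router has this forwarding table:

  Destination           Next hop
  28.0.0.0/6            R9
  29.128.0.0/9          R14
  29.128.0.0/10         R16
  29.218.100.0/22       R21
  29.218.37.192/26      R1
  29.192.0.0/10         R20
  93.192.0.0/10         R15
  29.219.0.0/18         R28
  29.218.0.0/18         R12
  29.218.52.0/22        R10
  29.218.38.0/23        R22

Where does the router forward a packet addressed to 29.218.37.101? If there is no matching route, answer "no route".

R12

Routes whose prefix contains 29.218.37.101:
  28.0.0.0/6 (28.0.0.0 - 31.255.255.255) -> R9
  29.128.0.0/9 (29.128.0.0 - 29.255.255.255) -> R14
  29.192.0.0/10 (29.192.0.0 - 29.255.255.255) -> R20
  29.218.0.0/18 (29.218.0.0 - 29.218.63.255) -> R12
More-specific entries that do NOT match:
  29.218.37.192/26 (29.218.37.192 - 29.218.37.255) does not contain 29.218.37.101
  29.218.38.0/23 (29.218.38.0 - 29.218.39.255) does not contain 29.218.37.101
  29.218.100.0/22 (29.218.100.0 - 29.218.103.255) does not contain 29.218.37.101
  29.218.52.0/22 (29.218.52.0 - 29.218.55.255) does not contain 29.218.37.101
Longest matching prefix is /18 -> next hop R12.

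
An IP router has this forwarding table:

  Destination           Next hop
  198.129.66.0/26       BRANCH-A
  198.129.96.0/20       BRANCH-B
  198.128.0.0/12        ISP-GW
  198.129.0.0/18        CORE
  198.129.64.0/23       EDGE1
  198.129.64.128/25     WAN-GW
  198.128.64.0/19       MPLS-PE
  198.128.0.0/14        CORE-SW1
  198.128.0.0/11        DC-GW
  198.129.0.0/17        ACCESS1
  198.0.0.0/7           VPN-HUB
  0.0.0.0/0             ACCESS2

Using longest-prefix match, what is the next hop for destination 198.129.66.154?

ACCESS1

Routes whose prefix contains 198.129.66.154:
  0.0.0.0/0 (default, matches everything) -> ACCESS2
  198.0.0.0/7 (198.0.0.0 - 199.255.255.255) -> VPN-HUB
  198.128.0.0/11 (198.128.0.0 - 198.159.255.255) -> DC-GW
  198.128.0.0/12 (198.128.0.0 - 198.143.255.255) -> ISP-GW
  198.128.0.0/14 (198.128.0.0 - 198.131.255.255) -> CORE-SW1
  198.129.0.0/17 (198.129.0.0 - 198.129.127.255) -> ACCESS1
More-specific entries that do NOT match:
  198.129.66.0/26 (198.129.66.0 - 198.129.66.63) does not contain 198.129.66.154
  198.129.64.128/25 (198.129.64.128 - 198.129.64.255) does not contain 198.129.66.154
  198.129.64.0/23 (198.129.64.0 - 198.129.65.255) does not contain 198.129.66.154
  198.129.96.0/20 (198.129.96.0 - 198.129.111.255) does not contain 198.129.66.154
  198.128.64.0/19 (198.128.64.0 - 198.128.95.255) does not contain 198.129.66.154
  198.129.0.0/18 (198.129.0.0 - 198.129.63.255) does not contain 198.129.66.154
Longest matching prefix is /17 -> next hop ACCESS1.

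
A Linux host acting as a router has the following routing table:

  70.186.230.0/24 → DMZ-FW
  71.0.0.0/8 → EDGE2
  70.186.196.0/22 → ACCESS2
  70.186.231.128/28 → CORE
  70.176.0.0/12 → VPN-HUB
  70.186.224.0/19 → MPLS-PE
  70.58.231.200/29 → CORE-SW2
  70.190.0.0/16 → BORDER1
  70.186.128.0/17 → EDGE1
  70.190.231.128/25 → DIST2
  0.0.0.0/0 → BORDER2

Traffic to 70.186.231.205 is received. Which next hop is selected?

MPLS-PE

Routes whose prefix contains 70.186.231.205:
  0.0.0.0/0 (default, matches everything) -> BORDER2
  70.176.0.0/12 (70.176.0.0 - 70.191.255.255) -> VPN-HUB
  70.186.128.0/17 (70.186.128.0 - 70.186.255.255) -> EDGE1
  70.186.224.0/19 (70.186.224.0 - 70.186.255.255) -> MPLS-PE
More-specific entries that do NOT match:
  70.58.231.200/29 (70.58.231.200 - 70.58.231.207) does not contain 70.186.231.205
  70.186.231.128/28 (70.186.231.128 - 70.186.231.143) does not contain 70.186.231.205
  70.190.231.128/25 (70.190.231.128 - 70.190.231.255) does not contain 70.186.231.205
  70.186.230.0/24 (70.186.230.0 - 70.186.230.255) does not contain 70.186.231.205
  70.186.196.0/22 (70.186.196.0 - 70.186.199.255) does not contain 70.186.231.205
Longest matching prefix is /19 -> next hop MPLS-PE.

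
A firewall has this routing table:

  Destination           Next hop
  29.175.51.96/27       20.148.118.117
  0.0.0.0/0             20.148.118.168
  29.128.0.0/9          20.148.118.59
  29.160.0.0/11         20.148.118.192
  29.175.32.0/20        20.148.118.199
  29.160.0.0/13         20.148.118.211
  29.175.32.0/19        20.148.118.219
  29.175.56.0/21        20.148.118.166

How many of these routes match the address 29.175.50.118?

Prefixes containing 29.175.50.118:
  0.0.0.0/0 (default, matches everything)
  29.128.0.0/9 (29.128.0.0 - 29.255.255.255)
  29.160.0.0/11 (29.160.0.0 - 29.191.255.255)
  29.175.32.0/19 (29.175.32.0 - 29.175.63.255)
Total matching entries: 4.

4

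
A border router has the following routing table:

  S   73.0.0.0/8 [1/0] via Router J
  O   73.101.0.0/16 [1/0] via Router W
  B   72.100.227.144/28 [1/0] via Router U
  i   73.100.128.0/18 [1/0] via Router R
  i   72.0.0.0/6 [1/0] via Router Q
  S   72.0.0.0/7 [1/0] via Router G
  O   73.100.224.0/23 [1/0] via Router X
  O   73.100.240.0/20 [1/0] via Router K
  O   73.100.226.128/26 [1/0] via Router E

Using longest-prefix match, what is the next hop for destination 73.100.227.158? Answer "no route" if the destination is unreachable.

Routes whose prefix contains 73.100.227.158:
  72.0.0.0/6 (72.0.0.0 - 75.255.255.255) -> Router Q
  72.0.0.0/7 (72.0.0.0 - 73.255.255.255) -> Router G
  73.0.0.0/8 (73.0.0.0 - 73.255.255.255) -> Router J
More-specific entries that do NOT match:
  72.100.227.144/28 (72.100.227.144 - 72.100.227.159) does not contain 73.100.227.158
  73.100.226.128/26 (73.100.226.128 - 73.100.226.191) does not contain 73.100.227.158
  73.100.224.0/23 (73.100.224.0 - 73.100.225.255) does not contain 73.100.227.158
  73.100.240.0/20 (73.100.240.0 - 73.100.255.255) does not contain 73.100.227.158
  73.100.128.0/18 (73.100.128.0 - 73.100.191.255) does not contain 73.100.227.158
  73.101.0.0/16 (73.101.0.0 - 73.101.255.255) does not contain 73.100.227.158
Longest matching prefix is /8 -> next hop Router J.

Router J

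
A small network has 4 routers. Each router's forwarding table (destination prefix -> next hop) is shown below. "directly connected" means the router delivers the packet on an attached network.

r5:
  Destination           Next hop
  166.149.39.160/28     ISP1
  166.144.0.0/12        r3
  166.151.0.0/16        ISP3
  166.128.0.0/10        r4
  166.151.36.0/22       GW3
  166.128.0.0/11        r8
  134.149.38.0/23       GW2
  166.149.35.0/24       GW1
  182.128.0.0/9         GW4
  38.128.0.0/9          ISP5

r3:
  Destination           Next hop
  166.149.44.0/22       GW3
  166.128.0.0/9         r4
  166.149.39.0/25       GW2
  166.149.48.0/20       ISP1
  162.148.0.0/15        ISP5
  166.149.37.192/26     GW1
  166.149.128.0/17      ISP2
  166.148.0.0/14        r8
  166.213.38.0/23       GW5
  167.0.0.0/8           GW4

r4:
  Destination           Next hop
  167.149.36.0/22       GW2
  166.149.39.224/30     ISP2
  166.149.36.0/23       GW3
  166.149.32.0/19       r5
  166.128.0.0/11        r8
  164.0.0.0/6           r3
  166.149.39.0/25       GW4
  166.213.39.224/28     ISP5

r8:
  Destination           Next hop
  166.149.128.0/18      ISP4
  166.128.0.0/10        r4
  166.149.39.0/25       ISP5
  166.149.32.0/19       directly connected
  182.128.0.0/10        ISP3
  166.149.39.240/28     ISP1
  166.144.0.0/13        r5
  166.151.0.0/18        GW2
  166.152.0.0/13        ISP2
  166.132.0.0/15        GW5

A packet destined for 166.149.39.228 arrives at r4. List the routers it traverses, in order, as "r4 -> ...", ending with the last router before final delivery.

r4 -> r5 -> r3 -> r8

At r4: longest match for 166.149.39.228 is 166.149.32.0/19 -> r5
At r5: longest match for 166.149.39.228 is 166.144.0.0/12 -> r3
At r3: longest match for 166.149.39.228 is 166.148.0.0/14 -> r8
At r8: longest match for 166.149.39.228 is 166.149.32.0/19 -> directly connected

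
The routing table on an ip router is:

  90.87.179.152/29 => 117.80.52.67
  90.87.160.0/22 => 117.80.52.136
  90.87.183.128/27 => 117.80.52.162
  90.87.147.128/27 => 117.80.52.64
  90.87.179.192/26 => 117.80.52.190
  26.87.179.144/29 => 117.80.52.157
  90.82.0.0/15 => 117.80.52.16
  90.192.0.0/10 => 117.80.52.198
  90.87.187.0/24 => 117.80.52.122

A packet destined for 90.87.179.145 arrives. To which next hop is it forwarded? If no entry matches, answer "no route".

no route

No entry's prefix contains 90.87.179.145; there is no default route.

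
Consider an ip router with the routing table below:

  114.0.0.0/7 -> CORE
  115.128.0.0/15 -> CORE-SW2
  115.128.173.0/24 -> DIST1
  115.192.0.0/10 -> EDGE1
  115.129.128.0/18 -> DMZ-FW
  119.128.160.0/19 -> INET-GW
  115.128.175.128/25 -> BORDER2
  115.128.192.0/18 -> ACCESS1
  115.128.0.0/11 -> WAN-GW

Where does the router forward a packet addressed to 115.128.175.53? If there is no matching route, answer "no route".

CORE-SW2

Routes whose prefix contains 115.128.175.53:
  114.0.0.0/7 (114.0.0.0 - 115.255.255.255) -> CORE
  115.128.0.0/11 (115.128.0.0 - 115.159.255.255) -> WAN-GW
  115.128.0.0/15 (115.128.0.0 - 115.129.255.255) -> CORE-SW2
More-specific entries that do NOT match:
  115.128.175.128/25 (115.128.175.128 - 115.128.175.255) does not contain 115.128.175.53
  115.128.173.0/24 (115.128.173.0 - 115.128.173.255) does not contain 115.128.175.53
  119.128.160.0/19 (119.128.160.0 - 119.128.191.255) does not contain 115.128.175.53
  115.129.128.0/18 (115.129.128.0 - 115.129.191.255) does not contain 115.128.175.53
  115.128.192.0/18 (115.128.192.0 - 115.128.255.255) does not contain 115.128.175.53
Longest matching prefix is /15 -> next hop CORE-SW2.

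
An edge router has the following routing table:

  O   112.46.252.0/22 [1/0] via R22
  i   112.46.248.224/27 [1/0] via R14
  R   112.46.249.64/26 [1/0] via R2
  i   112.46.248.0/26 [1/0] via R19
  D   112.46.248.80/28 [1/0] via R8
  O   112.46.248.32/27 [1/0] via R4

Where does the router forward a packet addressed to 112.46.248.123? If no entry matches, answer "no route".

no route

No entry's prefix contains 112.46.248.123; there is no default route.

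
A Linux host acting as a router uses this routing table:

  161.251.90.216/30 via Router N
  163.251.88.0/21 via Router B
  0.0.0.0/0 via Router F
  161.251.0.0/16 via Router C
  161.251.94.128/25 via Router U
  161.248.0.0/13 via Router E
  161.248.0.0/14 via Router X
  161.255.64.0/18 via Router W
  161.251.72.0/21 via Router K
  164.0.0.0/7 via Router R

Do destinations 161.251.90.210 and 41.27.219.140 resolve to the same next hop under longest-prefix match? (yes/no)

no

161.251.90.210: longest match 161.251.0.0/16 -> Router C
41.27.219.140: longest match 0.0.0.0/0 -> Router F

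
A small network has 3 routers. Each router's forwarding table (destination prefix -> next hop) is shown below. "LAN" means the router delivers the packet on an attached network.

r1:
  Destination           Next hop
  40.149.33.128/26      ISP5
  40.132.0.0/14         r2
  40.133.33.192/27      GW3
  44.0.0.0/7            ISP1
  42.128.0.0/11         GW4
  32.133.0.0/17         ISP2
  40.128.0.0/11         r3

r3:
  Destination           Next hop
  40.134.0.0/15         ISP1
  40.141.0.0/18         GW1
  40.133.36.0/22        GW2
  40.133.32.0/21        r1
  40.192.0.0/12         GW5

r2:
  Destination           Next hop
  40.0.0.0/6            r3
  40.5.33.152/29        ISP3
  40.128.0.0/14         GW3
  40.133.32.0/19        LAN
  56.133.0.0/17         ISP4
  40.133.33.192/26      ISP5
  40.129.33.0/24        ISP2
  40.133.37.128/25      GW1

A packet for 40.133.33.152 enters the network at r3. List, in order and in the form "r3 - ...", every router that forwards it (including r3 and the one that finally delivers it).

r3 - r1 - r2

At r3: longest match for 40.133.33.152 is 40.133.32.0/21 -> r1
At r1: longest match for 40.133.33.152 is 40.132.0.0/14 -> r2
At r2: longest match for 40.133.33.152 is 40.133.32.0/19 -> LAN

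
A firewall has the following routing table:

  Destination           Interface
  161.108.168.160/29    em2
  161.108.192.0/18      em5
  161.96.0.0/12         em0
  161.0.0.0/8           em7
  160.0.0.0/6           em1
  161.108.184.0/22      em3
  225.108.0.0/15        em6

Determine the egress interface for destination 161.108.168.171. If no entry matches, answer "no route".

em0

Routes whose prefix contains 161.108.168.171:
  160.0.0.0/6 (160.0.0.0 - 163.255.255.255) -> em1
  161.0.0.0/8 (161.0.0.0 - 161.255.255.255) -> em7
  161.96.0.0/12 (161.96.0.0 - 161.111.255.255) -> em0
More-specific entries that do NOT match:
  161.108.168.160/29 (161.108.168.160 - 161.108.168.167) does not contain 161.108.168.171
  161.108.184.0/22 (161.108.184.0 - 161.108.187.255) does not contain 161.108.168.171
  161.108.192.0/18 (161.108.192.0 - 161.108.255.255) does not contain 161.108.168.171
  225.108.0.0/15 (225.108.0.0 - 225.109.255.255) does not contain 161.108.168.171
Longest matching prefix is /12 -> interface em0.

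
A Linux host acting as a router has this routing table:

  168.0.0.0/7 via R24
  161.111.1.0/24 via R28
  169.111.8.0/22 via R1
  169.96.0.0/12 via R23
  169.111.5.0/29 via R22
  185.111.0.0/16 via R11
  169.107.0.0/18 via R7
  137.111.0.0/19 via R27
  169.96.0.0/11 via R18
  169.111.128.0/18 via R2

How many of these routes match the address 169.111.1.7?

3

Prefixes containing 169.111.1.7:
  168.0.0.0/7 (168.0.0.0 - 169.255.255.255)
  169.96.0.0/11 (169.96.0.0 - 169.127.255.255)
  169.96.0.0/12 (169.96.0.0 - 169.111.255.255)
Total matching entries: 3.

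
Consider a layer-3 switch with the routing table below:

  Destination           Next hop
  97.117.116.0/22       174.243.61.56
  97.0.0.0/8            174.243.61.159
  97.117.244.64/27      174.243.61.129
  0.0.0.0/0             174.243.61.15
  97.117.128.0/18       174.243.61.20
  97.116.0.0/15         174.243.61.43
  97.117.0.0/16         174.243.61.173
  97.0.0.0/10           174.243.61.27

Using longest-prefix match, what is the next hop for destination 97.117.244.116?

174.243.61.173

Routes whose prefix contains 97.117.244.116:
  0.0.0.0/0 (default, matches everything) -> 174.243.61.15
  97.0.0.0/8 (97.0.0.0 - 97.255.255.255) -> 174.243.61.159
  97.116.0.0/15 (97.116.0.0 - 97.117.255.255) -> 174.243.61.43
  97.117.0.0/16 (97.117.0.0 - 97.117.255.255) -> 174.243.61.173
More-specific entries that do NOT match:
  97.117.244.64/27 (97.117.244.64 - 97.117.244.95) does not contain 97.117.244.116
  97.117.116.0/22 (97.117.116.0 - 97.117.119.255) does not contain 97.117.244.116
  97.117.128.0/18 (97.117.128.0 - 97.117.191.255) does not contain 97.117.244.116
Longest matching prefix is /16 -> next hop 174.243.61.173.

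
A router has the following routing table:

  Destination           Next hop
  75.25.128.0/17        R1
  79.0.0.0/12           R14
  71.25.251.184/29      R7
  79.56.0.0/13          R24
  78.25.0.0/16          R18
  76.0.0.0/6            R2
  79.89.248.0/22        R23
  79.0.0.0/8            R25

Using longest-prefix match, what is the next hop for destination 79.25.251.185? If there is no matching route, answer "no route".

R25

Routes whose prefix contains 79.25.251.185:
  76.0.0.0/6 (76.0.0.0 - 79.255.255.255) -> R2
  79.0.0.0/8 (79.0.0.0 - 79.255.255.255) -> R25
More-specific entries that do NOT match:
  71.25.251.184/29 (71.25.251.184 - 71.25.251.191) does not contain 79.25.251.185
  79.89.248.0/22 (79.89.248.0 - 79.89.251.255) does not contain 79.25.251.185
  75.25.128.0/17 (75.25.128.0 - 75.25.255.255) does not contain 79.25.251.185
  78.25.0.0/16 (78.25.0.0 - 78.25.255.255) does not contain 79.25.251.185
  79.56.0.0/13 (79.56.0.0 - 79.63.255.255) does not contain 79.25.251.185
  79.0.0.0/12 (79.0.0.0 - 79.15.255.255) does not contain 79.25.251.185
Longest matching prefix is /8 -> next hop R25.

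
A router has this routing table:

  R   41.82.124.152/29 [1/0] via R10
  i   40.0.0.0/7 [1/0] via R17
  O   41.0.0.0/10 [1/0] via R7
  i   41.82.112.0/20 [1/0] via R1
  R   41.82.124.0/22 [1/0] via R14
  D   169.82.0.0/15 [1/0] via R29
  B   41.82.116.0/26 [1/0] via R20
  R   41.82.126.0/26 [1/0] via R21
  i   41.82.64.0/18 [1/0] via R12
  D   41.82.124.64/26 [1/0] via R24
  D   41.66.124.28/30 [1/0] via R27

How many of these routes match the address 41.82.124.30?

Prefixes containing 41.82.124.30:
  40.0.0.0/7 (40.0.0.0 - 41.255.255.255)
  41.82.64.0/18 (41.82.64.0 - 41.82.127.255)
  41.82.112.0/20 (41.82.112.0 - 41.82.127.255)
  41.82.124.0/22 (41.82.124.0 - 41.82.127.255)
Total matching entries: 4.

4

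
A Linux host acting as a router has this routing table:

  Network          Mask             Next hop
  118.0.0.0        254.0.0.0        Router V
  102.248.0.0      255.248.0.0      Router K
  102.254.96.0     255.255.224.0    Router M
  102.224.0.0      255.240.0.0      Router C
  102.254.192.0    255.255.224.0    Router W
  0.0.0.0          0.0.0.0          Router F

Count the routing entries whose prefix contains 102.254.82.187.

2

Prefixes containing 102.254.82.187:
  0.0.0.0/0 (default, matches everything)
  102.248.0.0/13 (102.248.0.0 - 102.255.255.255)
Total matching entries: 2.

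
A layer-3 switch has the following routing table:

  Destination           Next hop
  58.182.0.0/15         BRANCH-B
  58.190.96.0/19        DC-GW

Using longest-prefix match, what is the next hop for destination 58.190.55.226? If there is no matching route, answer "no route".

no route

No entry's prefix contains 58.190.55.226; there is no default route.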